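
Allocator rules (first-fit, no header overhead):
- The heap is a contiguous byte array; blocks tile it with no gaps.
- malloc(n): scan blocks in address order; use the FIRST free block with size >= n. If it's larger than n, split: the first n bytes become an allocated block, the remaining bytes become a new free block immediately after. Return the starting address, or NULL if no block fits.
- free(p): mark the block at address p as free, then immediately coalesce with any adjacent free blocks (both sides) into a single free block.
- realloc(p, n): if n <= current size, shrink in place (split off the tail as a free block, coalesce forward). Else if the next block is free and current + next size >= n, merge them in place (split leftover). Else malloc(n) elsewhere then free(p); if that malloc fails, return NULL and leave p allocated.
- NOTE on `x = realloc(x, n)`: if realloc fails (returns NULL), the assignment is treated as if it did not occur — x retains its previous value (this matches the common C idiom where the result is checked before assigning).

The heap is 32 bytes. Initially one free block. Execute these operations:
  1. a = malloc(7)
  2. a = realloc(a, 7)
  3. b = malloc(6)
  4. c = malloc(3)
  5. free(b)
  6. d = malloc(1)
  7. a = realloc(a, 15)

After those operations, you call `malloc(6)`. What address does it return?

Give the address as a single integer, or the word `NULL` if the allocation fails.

Op 1: a = malloc(7) -> a = 0; heap: [0-6 ALLOC][7-31 FREE]
Op 2: a = realloc(a, 7) -> a = 0; heap: [0-6 ALLOC][7-31 FREE]
Op 3: b = malloc(6) -> b = 7; heap: [0-6 ALLOC][7-12 ALLOC][13-31 FREE]
Op 4: c = malloc(3) -> c = 13; heap: [0-6 ALLOC][7-12 ALLOC][13-15 ALLOC][16-31 FREE]
Op 5: free(b) -> (freed b); heap: [0-6 ALLOC][7-12 FREE][13-15 ALLOC][16-31 FREE]
Op 6: d = malloc(1) -> d = 7; heap: [0-6 ALLOC][7-7 ALLOC][8-12 FREE][13-15 ALLOC][16-31 FREE]
Op 7: a = realloc(a, 15) -> a = 16; heap: [0-6 FREE][7-7 ALLOC][8-12 FREE][13-15 ALLOC][16-30 ALLOC][31-31 FREE]
malloc(6): first-fit scan over [0-6 FREE][7-7 ALLOC][8-12 FREE][13-15 ALLOC][16-30 ALLOC][31-31 FREE] -> 0

Answer: 0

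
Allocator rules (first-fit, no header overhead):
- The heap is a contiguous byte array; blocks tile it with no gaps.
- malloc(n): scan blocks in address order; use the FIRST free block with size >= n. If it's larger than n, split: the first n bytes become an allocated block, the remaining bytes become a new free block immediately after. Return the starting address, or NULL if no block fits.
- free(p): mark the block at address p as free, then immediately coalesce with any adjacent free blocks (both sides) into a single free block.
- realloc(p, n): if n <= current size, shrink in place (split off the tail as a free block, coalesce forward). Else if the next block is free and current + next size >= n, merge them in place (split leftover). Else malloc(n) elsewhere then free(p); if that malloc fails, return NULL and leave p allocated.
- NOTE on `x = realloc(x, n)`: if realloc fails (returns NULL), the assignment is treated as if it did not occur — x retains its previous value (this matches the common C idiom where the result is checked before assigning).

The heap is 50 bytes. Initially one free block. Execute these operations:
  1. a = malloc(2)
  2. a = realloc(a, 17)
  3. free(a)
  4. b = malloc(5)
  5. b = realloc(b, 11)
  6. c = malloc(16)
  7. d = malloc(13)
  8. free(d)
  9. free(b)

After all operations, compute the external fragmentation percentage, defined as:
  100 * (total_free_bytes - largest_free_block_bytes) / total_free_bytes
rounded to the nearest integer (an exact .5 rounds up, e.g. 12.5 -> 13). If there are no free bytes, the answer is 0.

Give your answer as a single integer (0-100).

Answer: 32

Derivation:
Op 1: a = malloc(2) -> a = 0; heap: [0-1 ALLOC][2-49 FREE]
Op 2: a = realloc(a, 17) -> a = 0; heap: [0-16 ALLOC][17-49 FREE]
Op 3: free(a) -> (freed a); heap: [0-49 FREE]
Op 4: b = malloc(5) -> b = 0; heap: [0-4 ALLOC][5-49 FREE]
Op 5: b = realloc(b, 11) -> b = 0; heap: [0-10 ALLOC][11-49 FREE]
Op 6: c = malloc(16) -> c = 11; heap: [0-10 ALLOC][11-26 ALLOC][27-49 FREE]
Op 7: d = malloc(13) -> d = 27; heap: [0-10 ALLOC][11-26 ALLOC][27-39 ALLOC][40-49 FREE]
Op 8: free(d) -> (freed d); heap: [0-10 ALLOC][11-26 ALLOC][27-49 FREE]
Op 9: free(b) -> (freed b); heap: [0-10 FREE][11-26 ALLOC][27-49 FREE]
Free blocks: [11 23] total_free=34 largest=23 -> 100*(34-23)/34 = 1100/34 ≈ 32.353 -> rounds to 32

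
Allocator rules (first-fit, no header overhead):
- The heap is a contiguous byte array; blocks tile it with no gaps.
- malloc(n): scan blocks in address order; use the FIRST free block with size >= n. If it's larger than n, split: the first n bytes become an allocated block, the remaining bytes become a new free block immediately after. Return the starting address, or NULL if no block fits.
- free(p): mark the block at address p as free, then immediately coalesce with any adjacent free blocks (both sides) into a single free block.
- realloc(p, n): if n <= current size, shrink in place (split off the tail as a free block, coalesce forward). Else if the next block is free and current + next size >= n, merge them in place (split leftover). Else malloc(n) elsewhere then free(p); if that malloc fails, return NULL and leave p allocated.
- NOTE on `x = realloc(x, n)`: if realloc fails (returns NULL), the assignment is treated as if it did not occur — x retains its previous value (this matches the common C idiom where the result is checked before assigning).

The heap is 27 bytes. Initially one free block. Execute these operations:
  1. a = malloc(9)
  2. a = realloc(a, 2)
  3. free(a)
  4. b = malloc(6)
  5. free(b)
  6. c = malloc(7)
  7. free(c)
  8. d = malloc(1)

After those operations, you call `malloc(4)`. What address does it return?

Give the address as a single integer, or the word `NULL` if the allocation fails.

Op 1: a = malloc(9) -> a = 0; heap: [0-8 ALLOC][9-26 FREE]
Op 2: a = realloc(a, 2) -> a = 0; heap: [0-1 ALLOC][2-26 FREE]
Op 3: free(a) -> (freed a); heap: [0-26 FREE]
Op 4: b = malloc(6) -> b = 0; heap: [0-5 ALLOC][6-26 FREE]
Op 5: free(b) -> (freed b); heap: [0-26 FREE]
Op 6: c = malloc(7) -> c = 0; heap: [0-6 ALLOC][7-26 FREE]
Op 7: free(c) -> (freed c); heap: [0-26 FREE]
Op 8: d = malloc(1) -> d = 0; heap: [0-0 ALLOC][1-26 FREE]
malloc(4): first-fit scan over [0-0 ALLOC][1-26 FREE] -> 1

Answer: 1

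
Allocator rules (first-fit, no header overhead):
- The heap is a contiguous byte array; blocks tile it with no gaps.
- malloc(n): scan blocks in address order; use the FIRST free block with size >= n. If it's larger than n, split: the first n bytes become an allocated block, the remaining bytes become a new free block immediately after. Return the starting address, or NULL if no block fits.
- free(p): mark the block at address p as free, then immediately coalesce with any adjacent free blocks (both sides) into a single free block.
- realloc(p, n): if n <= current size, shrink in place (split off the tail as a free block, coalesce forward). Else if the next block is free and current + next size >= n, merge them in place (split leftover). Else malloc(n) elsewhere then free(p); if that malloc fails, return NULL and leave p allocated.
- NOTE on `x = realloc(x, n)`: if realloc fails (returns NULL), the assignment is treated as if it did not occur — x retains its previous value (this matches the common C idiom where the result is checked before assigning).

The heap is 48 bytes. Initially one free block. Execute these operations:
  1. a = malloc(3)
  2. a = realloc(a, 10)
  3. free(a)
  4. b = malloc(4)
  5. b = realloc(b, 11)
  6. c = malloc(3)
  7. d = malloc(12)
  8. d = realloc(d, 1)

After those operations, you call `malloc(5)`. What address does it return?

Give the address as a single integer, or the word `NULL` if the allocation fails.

Op 1: a = malloc(3) -> a = 0; heap: [0-2 ALLOC][3-47 FREE]
Op 2: a = realloc(a, 10) -> a = 0; heap: [0-9 ALLOC][10-47 FREE]
Op 3: free(a) -> (freed a); heap: [0-47 FREE]
Op 4: b = malloc(4) -> b = 0; heap: [0-3 ALLOC][4-47 FREE]
Op 5: b = realloc(b, 11) -> b = 0; heap: [0-10 ALLOC][11-47 FREE]
Op 6: c = malloc(3) -> c = 11; heap: [0-10 ALLOC][11-13 ALLOC][14-47 FREE]
Op 7: d = malloc(12) -> d = 14; heap: [0-10 ALLOC][11-13 ALLOC][14-25 ALLOC][26-47 FREE]
Op 8: d = realloc(d, 1) -> d = 14; heap: [0-10 ALLOC][11-13 ALLOC][14-14 ALLOC][15-47 FREE]
malloc(5): first-fit scan over [0-10 ALLOC][11-13 ALLOC][14-14 ALLOC][15-47 FREE] -> 15

Answer: 15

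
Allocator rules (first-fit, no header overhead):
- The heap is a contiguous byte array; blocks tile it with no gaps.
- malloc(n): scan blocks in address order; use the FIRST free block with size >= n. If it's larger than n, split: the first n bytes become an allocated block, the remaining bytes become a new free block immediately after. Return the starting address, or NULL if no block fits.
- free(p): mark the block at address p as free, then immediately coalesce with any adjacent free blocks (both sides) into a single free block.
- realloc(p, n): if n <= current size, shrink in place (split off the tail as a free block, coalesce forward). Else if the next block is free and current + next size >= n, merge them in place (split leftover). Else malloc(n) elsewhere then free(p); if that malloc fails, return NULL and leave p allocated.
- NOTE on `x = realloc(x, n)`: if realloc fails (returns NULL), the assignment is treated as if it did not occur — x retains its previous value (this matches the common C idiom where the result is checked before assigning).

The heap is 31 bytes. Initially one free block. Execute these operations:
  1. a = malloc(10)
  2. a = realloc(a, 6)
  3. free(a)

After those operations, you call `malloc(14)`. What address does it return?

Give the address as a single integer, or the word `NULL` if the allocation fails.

Op 1: a = malloc(10) -> a = 0; heap: [0-9 ALLOC][10-30 FREE]
Op 2: a = realloc(a, 6) -> a = 0; heap: [0-5 ALLOC][6-30 FREE]
Op 3: free(a) -> (freed a); heap: [0-30 FREE]
malloc(14): first-fit scan over [0-30 FREE] -> 0

Answer: 0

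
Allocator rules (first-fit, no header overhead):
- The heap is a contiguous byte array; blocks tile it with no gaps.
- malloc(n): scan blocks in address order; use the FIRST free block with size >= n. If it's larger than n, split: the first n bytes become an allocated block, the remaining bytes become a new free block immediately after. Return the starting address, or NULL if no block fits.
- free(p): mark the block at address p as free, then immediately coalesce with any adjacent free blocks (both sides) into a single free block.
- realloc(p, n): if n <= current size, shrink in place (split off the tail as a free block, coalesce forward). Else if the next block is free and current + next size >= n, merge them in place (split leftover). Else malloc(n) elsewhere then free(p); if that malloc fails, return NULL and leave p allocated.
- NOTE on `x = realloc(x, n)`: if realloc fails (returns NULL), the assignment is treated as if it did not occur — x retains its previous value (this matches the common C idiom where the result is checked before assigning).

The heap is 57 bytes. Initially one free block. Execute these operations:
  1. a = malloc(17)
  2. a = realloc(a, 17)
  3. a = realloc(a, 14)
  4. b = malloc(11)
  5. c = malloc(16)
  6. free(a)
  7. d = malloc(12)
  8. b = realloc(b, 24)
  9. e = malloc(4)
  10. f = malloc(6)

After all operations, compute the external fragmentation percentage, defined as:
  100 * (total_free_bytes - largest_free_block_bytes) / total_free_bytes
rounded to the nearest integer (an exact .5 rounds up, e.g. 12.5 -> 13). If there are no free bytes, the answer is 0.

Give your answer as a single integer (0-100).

Answer: 25

Derivation:
Op 1: a = malloc(17) -> a = 0; heap: [0-16 ALLOC][17-56 FREE]
Op 2: a = realloc(a, 17) -> a = 0; heap: [0-16 ALLOC][17-56 FREE]
Op 3: a = realloc(a, 14) -> a = 0; heap: [0-13 ALLOC][14-56 FREE]
Op 4: b = malloc(11) -> b = 14; heap: [0-13 ALLOC][14-24 ALLOC][25-56 FREE]
Op 5: c = malloc(16) -> c = 25; heap: [0-13 ALLOC][14-24 ALLOC][25-40 ALLOC][41-56 FREE]
Op 6: free(a) -> (freed a); heap: [0-13 FREE][14-24 ALLOC][25-40 ALLOC][41-56 FREE]
Op 7: d = malloc(12) -> d = 0; heap: [0-11 ALLOC][12-13 FREE][14-24 ALLOC][25-40 ALLOC][41-56 FREE]
Op 8: b = realloc(b, 24) -> NULL (b unchanged); heap: [0-11 ALLOC][12-13 FREE][14-24 ALLOC][25-40 ALLOC][41-56 FREE]
Op 9: e = malloc(4) -> e = 41; heap: [0-11 ALLOC][12-13 FREE][14-24 ALLOC][25-40 ALLOC][41-44 ALLOC][45-56 FREE]
Op 10: f = malloc(6) -> f = 45; heap: [0-11 ALLOC][12-13 FREE][14-24 ALLOC][25-40 ALLOC][41-44 ALLOC][45-50 ALLOC][51-56 FREE]
Free blocks: [2 6] total_free=8 largest=6 -> 100*(8-6)/8 = 200/8 = 25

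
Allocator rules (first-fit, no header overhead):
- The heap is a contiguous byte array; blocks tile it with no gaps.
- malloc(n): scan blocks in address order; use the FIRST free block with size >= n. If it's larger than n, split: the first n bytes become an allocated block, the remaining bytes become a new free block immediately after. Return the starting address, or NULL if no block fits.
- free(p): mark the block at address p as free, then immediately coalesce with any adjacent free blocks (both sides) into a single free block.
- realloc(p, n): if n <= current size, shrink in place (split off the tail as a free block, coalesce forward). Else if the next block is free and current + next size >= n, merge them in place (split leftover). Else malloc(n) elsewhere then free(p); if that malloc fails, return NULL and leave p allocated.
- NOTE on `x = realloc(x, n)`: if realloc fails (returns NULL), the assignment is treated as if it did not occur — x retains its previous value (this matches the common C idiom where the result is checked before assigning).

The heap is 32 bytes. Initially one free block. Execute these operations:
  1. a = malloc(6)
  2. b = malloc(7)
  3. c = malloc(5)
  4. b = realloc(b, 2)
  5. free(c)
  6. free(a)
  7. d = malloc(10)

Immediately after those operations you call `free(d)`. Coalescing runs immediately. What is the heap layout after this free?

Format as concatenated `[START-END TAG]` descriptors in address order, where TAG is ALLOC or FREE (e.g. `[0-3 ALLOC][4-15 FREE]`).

Answer: [0-5 FREE][6-7 ALLOC][8-31 FREE]

Derivation:
Op 1: a = malloc(6) -> a = 0; heap: [0-5 ALLOC][6-31 FREE]
Op 2: b = malloc(7) -> b = 6; heap: [0-5 ALLOC][6-12 ALLOC][13-31 FREE]
Op 3: c = malloc(5) -> c = 13; heap: [0-5 ALLOC][6-12 ALLOC][13-17 ALLOC][18-31 FREE]
Op 4: b = realloc(b, 2) -> b = 6; heap: [0-5 ALLOC][6-7 ALLOC][8-12 FREE][13-17 ALLOC][18-31 FREE]
Op 5: free(c) -> (freed c); heap: [0-5 ALLOC][6-7 ALLOC][8-31 FREE]
Op 6: free(a) -> (freed a); heap: [0-5 FREE][6-7 ALLOC][8-31 FREE]
Op 7: d = malloc(10) -> d = 8; heap: [0-5 FREE][6-7 ALLOC][8-17 ALLOC][18-31 FREE]
free(d): d = 8 -> block [8-17 ALLOC]; mark free, coalesce with adjacent free neighbors -> [0-5 FREE][6-7 ALLOC][8-31 FREE]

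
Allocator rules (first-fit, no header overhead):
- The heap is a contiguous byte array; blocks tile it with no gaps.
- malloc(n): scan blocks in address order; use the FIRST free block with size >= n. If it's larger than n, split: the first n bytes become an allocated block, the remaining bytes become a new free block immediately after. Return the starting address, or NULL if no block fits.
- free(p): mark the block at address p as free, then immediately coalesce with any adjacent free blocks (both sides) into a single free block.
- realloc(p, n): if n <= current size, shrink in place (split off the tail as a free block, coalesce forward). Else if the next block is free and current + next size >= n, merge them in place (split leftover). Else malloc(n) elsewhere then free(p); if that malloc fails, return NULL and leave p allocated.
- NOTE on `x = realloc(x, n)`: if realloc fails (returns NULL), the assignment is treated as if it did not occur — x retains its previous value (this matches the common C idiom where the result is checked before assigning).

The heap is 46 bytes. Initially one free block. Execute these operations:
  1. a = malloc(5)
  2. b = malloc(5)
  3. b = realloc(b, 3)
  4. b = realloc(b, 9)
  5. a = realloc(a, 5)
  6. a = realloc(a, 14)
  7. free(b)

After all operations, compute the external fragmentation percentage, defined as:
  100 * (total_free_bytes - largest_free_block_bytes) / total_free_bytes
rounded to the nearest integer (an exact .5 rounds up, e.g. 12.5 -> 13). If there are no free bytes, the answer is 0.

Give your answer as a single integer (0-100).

Answer: 44

Derivation:
Op 1: a = malloc(5) -> a = 0; heap: [0-4 ALLOC][5-45 FREE]
Op 2: b = malloc(5) -> b = 5; heap: [0-4 ALLOC][5-9 ALLOC][10-45 FREE]
Op 3: b = realloc(b, 3) -> b = 5; heap: [0-4 ALLOC][5-7 ALLOC][8-45 FREE]
Op 4: b = realloc(b, 9) -> b = 5; heap: [0-4 ALLOC][5-13 ALLOC][14-45 FREE]
Op 5: a = realloc(a, 5) -> a = 0; heap: [0-4 ALLOC][5-13 ALLOC][14-45 FREE]
Op 6: a = realloc(a, 14) -> a = 14; heap: [0-4 FREE][5-13 ALLOC][14-27 ALLOC][28-45 FREE]
Op 7: free(b) -> (freed b); heap: [0-13 FREE][14-27 ALLOC][28-45 FREE]
Free blocks: [14 18] total_free=32 largest=18 -> 100*(32-18)/32 = 1400/32 = 43.75 -> rounds to 44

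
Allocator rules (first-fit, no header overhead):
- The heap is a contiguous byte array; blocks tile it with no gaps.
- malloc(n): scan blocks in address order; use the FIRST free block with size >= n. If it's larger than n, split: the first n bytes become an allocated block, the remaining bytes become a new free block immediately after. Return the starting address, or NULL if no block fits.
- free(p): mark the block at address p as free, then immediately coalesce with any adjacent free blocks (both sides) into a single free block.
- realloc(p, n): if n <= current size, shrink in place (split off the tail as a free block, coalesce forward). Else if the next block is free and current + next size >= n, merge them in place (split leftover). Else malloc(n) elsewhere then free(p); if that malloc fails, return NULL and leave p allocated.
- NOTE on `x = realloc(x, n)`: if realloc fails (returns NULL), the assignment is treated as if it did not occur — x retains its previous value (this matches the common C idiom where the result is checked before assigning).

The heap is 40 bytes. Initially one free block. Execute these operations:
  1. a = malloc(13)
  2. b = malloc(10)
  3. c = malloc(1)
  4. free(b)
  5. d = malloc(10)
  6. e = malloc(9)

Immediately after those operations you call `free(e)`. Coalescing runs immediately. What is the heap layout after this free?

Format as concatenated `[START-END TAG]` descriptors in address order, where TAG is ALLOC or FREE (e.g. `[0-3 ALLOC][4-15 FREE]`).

Op 1: a = malloc(13) -> a = 0; heap: [0-12 ALLOC][13-39 FREE]
Op 2: b = malloc(10) -> b = 13; heap: [0-12 ALLOC][13-22 ALLOC][23-39 FREE]
Op 3: c = malloc(1) -> c = 23; heap: [0-12 ALLOC][13-22 ALLOC][23-23 ALLOC][24-39 FREE]
Op 4: free(b) -> (freed b); heap: [0-12 ALLOC][13-22 FREE][23-23 ALLOC][24-39 FREE]
Op 5: d = malloc(10) -> d = 13; heap: [0-12 ALLOC][13-22 ALLOC][23-23 ALLOC][24-39 FREE]
Op 6: e = malloc(9) -> e = 24; heap: [0-12 ALLOC][13-22 ALLOC][23-23 ALLOC][24-32 ALLOC][33-39 FREE]
free(e): e = 24 -> block [24-32 ALLOC]; mark free, coalesce with adjacent free neighbors -> [0-12 ALLOC][13-22 ALLOC][23-23 ALLOC][24-39 FREE]

Answer: [0-12 ALLOC][13-22 ALLOC][23-23 ALLOC][24-39 FREE]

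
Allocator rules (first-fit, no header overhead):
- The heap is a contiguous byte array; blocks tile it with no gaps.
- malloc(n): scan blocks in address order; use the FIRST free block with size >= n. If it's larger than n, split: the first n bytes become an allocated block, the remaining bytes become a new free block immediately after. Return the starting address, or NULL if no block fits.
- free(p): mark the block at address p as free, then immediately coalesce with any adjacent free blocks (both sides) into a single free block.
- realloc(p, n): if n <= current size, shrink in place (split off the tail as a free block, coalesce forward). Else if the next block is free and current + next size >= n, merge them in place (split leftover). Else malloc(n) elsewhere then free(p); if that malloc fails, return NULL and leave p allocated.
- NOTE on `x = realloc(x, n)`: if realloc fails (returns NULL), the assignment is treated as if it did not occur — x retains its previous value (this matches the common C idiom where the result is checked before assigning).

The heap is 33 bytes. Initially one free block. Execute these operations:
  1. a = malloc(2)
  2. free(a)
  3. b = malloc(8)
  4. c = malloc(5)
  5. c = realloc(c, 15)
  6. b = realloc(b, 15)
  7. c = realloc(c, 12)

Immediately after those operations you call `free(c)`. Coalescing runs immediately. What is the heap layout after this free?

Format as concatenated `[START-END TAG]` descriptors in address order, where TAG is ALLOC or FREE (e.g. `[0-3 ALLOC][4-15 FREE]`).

Op 1: a = malloc(2) -> a = 0; heap: [0-1 ALLOC][2-32 FREE]
Op 2: free(a) -> (freed a); heap: [0-32 FREE]
Op 3: b = malloc(8) -> b = 0; heap: [0-7 ALLOC][8-32 FREE]
Op 4: c = malloc(5) -> c = 8; heap: [0-7 ALLOC][8-12 ALLOC][13-32 FREE]
Op 5: c = realloc(c, 15) -> c = 8; heap: [0-7 ALLOC][8-22 ALLOC][23-32 FREE]
Op 6: b = realloc(b, 15) -> NULL (b unchanged); heap: [0-7 ALLOC][8-22 ALLOC][23-32 FREE]
Op 7: c = realloc(c, 12) -> c = 8; heap: [0-7 ALLOC][8-19 ALLOC][20-32 FREE]
free(c): c = 8 -> block [8-19 ALLOC]; mark free, coalesce with adjacent free neighbors -> [0-7 ALLOC][8-32 FREE]

Answer: [0-7 ALLOC][8-32 FREE]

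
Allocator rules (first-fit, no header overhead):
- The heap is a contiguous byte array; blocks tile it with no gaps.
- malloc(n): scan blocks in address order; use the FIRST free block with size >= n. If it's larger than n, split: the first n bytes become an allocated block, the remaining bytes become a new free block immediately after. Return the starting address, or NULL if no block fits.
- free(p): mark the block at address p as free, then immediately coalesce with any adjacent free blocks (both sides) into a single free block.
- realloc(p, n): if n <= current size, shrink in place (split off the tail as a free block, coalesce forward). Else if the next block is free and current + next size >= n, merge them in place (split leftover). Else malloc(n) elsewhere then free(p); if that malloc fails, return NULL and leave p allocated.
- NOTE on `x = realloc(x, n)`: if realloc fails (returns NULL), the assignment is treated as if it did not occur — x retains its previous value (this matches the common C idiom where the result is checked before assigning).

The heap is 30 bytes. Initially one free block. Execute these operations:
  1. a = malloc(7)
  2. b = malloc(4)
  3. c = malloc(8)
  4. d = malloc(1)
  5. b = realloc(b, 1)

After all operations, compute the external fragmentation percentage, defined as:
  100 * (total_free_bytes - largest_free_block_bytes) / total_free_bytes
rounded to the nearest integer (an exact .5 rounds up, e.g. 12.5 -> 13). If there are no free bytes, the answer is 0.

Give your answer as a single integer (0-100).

Answer: 23

Derivation:
Op 1: a = malloc(7) -> a = 0; heap: [0-6 ALLOC][7-29 FREE]
Op 2: b = malloc(4) -> b = 7; heap: [0-6 ALLOC][7-10 ALLOC][11-29 FREE]
Op 3: c = malloc(8) -> c = 11; heap: [0-6 ALLOC][7-10 ALLOC][11-18 ALLOC][19-29 FREE]
Op 4: d = malloc(1) -> d = 19; heap: [0-6 ALLOC][7-10 ALLOC][11-18 ALLOC][19-19 ALLOC][20-29 FREE]
Op 5: b = realloc(b, 1) -> b = 7; heap: [0-6 ALLOC][7-7 ALLOC][8-10 FREE][11-18 ALLOC][19-19 ALLOC][20-29 FREE]
Free blocks: [3 10] total_free=13 largest=10 -> 100*(13-10)/13 = 300/13 ≈ 23.077 -> rounds to 23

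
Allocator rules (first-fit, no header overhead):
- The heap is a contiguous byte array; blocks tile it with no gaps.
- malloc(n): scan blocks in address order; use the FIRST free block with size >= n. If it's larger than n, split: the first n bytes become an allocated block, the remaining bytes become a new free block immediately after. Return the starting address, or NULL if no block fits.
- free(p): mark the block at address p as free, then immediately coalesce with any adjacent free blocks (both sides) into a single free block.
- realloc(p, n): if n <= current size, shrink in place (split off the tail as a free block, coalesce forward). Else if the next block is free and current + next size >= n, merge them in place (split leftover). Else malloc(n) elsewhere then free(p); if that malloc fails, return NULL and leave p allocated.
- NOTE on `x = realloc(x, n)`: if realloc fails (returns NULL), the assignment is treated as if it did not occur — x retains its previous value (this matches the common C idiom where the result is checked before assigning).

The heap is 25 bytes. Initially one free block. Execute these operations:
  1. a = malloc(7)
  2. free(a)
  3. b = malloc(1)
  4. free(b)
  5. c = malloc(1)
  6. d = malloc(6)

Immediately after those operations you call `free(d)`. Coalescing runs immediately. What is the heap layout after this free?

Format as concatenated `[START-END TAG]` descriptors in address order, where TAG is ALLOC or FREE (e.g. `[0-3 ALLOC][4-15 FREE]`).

Op 1: a = malloc(7) -> a = 0; heap: [0-6 ALLOC][7-24 FREE]
Op 2: free(a) -> (freed a); heap: [0-24 FREE]
Op 3: b = malloc(1) -> b = 0; heap: [0-0 ALLOC][1-24 FREE]
Op 4: free(b) -> (freed b); heap: [0-24 FREE]
Op 5: c = malloc(1) -> c = 0; heap: [0-0 ALLOC][1-24 FREE]
Op 6: d = malloc(6) -> d = 1; heap: [0-0 ALLOC][1-6 ALLOC][7-24 FREE]
free(d): d = 1 -> block [1-6 ALLOC]; mark free, coalesce with adjacent free neighbors -> [0-0 ALLOC][1-24 FREE]

Answer: [0-0 ALLOC][1-24 FREE]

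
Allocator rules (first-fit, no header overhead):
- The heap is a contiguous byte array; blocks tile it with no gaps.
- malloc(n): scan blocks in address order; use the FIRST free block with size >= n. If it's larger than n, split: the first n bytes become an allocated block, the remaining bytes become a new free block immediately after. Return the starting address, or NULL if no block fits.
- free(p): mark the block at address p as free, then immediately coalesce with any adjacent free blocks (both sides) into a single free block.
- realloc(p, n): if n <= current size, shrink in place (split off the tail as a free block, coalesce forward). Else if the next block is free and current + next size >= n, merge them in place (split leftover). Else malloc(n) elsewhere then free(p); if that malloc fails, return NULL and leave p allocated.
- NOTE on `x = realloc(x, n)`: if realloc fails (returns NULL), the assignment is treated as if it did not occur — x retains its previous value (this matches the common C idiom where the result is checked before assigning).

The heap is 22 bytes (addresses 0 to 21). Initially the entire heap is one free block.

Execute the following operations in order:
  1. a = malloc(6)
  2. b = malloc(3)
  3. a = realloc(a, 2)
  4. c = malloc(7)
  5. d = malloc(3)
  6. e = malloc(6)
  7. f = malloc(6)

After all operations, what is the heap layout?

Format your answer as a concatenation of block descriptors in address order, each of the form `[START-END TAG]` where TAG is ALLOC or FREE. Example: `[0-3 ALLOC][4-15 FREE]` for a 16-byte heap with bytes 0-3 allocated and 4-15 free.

Answer: [0-1 ALLOC][2-4 ALLOC][5-5 FREE][6-8 ALLOC][9-15 ALLOC][16-21 ALLOC]

Derivation:
Op 1: a = malloc(6) -> a = 0; heap: [0-5 ALLOC][6-21 FREE]
Op 2: b = malloc(3) -> b = 6; heap: [0-5 ALLOC][6-8 ALLOC][9-21 FREE]
Op 3: a = realloc(a, 2) -> a = 0; heap: [0-1 ALLOC][2-5 FREE][6-8 ALLOC][9-21 FREE]
Op 4: c = malloc(7) -> c = 9; heap: [0-1 ALLOC][2-5 FREE][6-8 ALLOC][9-15 ALLOC][16-21 FREE]
Op 5: d = malloc(3) -> d = 2; heap: [0-1 ALLOC][2-4 ALLOC][5-5 FREE][6-8 ALLOC][9-15 ALLOC][16-21 FREE]
Op 6: e = malloc(6) -> e = 16; heap: [0-1 ALLOC][2-4 ALLOC][5-5 FREE][6-8 ALLOC][9-15 ALLOC][16-21 ALLOC]
Op 7: f = malloc(6) -> f = NULL; heap: [0-1 ALLOC][2-4 ALLOC][5-5 FREE][6-8 ALLOC][9-15 ALLOC][16-21 ALLOC]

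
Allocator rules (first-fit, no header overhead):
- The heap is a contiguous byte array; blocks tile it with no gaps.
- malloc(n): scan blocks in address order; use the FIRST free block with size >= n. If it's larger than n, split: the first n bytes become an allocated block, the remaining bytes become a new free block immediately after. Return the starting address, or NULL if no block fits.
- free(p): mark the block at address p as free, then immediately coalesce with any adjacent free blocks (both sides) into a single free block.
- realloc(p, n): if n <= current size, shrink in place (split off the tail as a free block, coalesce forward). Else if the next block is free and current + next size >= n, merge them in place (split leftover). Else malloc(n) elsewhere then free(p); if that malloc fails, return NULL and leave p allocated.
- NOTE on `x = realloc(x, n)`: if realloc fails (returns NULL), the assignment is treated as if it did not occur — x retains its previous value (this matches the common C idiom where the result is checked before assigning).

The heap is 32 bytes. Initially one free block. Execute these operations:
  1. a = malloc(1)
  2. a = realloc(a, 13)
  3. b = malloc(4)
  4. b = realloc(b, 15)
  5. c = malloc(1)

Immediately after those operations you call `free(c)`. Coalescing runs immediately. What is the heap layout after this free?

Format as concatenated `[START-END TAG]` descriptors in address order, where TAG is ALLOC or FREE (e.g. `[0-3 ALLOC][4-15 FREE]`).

Op 1: a = malloc(1) -> a = 0; heap: [0-0 ALLOC][1-31 FREE]
Op 2: a = realloc(a, 13) -> a = 0; heap: [0-12 ALLOC][13-31 FREE]
Op 3: b = malloc(4) -> b = 13; heap: [0-12 ALLOC][13-16 ALLOC][17-31 FREE]
Op 4: b = realloc(b, 15) -> b = 13; heap: [0-12 ALLOC][13-27 ALLOC][28-31 FREE]
Op 5: c = malloc(1) -> c = 28; heap: [0-12 ALLOC][13-27 ALLOC][28-28 ALLOC][29-31 FREE]
free(c): c = 28 -> block [28-28 ALLOC]; mark free, coalesce with adjacent free neighbors -> [0-12 ALLOC][13-27 ALLOC][28-31 FREE]

Answer: [0-12 ALLOC][13-27 ALLOC][28-31 FREE]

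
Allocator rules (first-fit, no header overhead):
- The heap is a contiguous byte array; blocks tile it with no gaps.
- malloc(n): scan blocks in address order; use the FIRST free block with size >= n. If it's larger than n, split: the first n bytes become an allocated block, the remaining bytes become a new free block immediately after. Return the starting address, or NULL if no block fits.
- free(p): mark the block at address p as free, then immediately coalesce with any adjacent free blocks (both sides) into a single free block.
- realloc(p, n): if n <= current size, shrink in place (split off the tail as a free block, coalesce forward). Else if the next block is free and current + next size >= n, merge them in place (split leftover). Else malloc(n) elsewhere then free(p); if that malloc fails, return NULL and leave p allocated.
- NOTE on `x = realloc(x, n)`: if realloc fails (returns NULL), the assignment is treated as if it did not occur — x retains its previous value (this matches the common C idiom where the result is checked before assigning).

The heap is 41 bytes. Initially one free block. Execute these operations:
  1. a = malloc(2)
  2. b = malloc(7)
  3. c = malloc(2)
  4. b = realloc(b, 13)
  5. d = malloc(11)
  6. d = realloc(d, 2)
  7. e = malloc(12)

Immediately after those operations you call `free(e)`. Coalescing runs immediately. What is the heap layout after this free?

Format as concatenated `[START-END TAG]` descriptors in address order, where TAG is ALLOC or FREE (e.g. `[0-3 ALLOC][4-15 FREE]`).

Answer: [0-1 ALLOC][2-8 FREE][9-10 ALLOC][11-23 ALLOC][24-25 ALLOC][26-40 FREE]

Derivation:
Op 1: a = malloc(2) -> a = 0; heap: [0-1 ALLOC][2-40 FREE]
Op 2: b = malloc(7) -> b = 2; heap: [0-1 ALLOC][2-8 ALLOC][9-40 FREE]
Op 3: c = malloc(2) -> c = 9; heap: [0-1 ALLOC][2-8 ALLOC][9-10 ALLOC][11-40 FREE]
Op 4: b = realloc(b, 13) -> b = 11; heap: [0-1 ALLOC][2-8 FREE][9-10 ALLOC][11-23 ALLOC][24-40 FREE]
Op 5: d = malloc(11) -> d = 24; heap: [0-1 ALLOC][2-8 FREE][9-10 ALLOC][11-23 ALLOC][24-34 ALLOC][35-40 FREE]
Op 6: d = realloc(d, 2) -> d = 24; heap: [0-1 ALLOC][2-8 FREE][9-10 ALLOC][11-23 ALLOC][24-25 ALLOC][26-40 FREE]
Op 7: e = malloc(12) -> e = 26; heap: [0-1 ALLOC][2-8 FREE][9-10 ALLOC][11-23 ALLOC][24-25 ALLOC][26-37 ALLOC][38-40 FREE]
free(e): e = 26 -> block [26-37 ALLOC]; mark free, coalesce with adjacent free neighbors -> [0-1 ALLOC][2-8 FREE][9-10 ALLOC][11-23 ALLOC][24-25 ALLOC][26-40 FREE]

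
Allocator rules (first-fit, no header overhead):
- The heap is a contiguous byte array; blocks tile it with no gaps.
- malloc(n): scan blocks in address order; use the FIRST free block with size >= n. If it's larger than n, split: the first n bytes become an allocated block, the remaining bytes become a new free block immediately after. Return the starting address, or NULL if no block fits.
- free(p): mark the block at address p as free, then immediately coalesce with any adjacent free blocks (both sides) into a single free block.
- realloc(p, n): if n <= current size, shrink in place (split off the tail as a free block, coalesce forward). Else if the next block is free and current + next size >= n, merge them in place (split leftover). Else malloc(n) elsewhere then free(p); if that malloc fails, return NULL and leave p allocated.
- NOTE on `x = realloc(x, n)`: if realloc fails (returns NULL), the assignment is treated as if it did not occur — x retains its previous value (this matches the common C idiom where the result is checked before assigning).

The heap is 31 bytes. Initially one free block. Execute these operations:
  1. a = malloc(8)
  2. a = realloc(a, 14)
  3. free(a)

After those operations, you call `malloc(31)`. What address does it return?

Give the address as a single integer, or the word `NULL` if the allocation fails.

Answer: 0

Derivation:
Op 1: a = malloc(8) -> a = 0; heap: [0-7 ALLOC][8-30 FREE]
Op 2: a = realloc(a, 14) -> a = 0; heap: [0-13 ALLOC][14-30 FREE]
Op 3: free(a) -> (freed a); heap: [0-30 FREE]
malloc(31): first-fit scan over [0-30 FREE] -> 0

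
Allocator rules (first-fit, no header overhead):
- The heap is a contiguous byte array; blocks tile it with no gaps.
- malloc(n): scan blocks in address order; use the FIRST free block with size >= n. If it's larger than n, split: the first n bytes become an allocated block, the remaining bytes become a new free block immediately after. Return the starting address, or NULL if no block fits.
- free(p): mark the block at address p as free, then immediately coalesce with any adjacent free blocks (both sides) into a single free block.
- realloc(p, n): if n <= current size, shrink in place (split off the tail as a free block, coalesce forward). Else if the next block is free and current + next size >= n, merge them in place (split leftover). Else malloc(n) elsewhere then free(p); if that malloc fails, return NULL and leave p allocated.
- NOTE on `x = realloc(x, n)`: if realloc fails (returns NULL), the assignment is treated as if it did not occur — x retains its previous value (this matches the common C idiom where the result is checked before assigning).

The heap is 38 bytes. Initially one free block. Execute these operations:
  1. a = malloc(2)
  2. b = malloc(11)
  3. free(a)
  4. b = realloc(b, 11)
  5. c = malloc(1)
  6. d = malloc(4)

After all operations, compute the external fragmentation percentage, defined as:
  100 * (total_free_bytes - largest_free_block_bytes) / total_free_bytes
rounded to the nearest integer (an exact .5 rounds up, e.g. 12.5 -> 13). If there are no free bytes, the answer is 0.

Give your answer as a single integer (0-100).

Op 1: a = malloc(2) -> a = 0; heap: [0-1 ALLOC][2-37 FREE]
Op 2: b = malloc(11) -> b = 2; heap: [0-1 ALLOC][2-12 ALLOC][13-37 FREE]
Op 3: free(a) -> (freed a); heap: [0-1 FREE][2-12 ALLOC][13-37 FREE]
Op 4: b = realloc(b, 11) -> b = 2; heap: [0-1 FREE][2-12 ALLOC][13-37 FREE]
Op 5: c = malloc(1) -> c = 0; heap: [0-0 ALLOC][1-1 FREE][2-12 ALLOC][13-37 FREE]
Op 6: d = malloc(4) -> d = 13; heap: [0-0 ALLOC][1-1 FREE][2-12 ALLOC][13-16 ALLOC][17-37 FREE]
Free blocks: [1 21] total_free=22 largest=21 -> 100*(22-21)/22 = 100/22 ≈ 4.545 -> rounds to 5

Answer: 5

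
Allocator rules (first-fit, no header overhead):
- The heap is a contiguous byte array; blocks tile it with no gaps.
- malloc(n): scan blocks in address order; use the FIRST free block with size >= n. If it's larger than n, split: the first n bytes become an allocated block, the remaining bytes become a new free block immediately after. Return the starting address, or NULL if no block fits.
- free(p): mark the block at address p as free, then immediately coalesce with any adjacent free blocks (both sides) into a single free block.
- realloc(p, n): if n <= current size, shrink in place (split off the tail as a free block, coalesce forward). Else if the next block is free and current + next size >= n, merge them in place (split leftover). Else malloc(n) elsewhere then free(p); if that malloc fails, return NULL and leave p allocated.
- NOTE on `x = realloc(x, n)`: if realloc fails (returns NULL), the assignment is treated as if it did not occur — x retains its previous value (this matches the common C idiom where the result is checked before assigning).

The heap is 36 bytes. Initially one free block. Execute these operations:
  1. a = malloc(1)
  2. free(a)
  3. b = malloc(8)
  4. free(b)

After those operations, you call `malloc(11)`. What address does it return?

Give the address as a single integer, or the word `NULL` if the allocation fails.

Op 1: a = malloc(1) -> a = 0; heap: [0-0 ALLOC][1-35 FREE]
Op 2: free(a) -> (freed a); heap: [0-35 FREE]
Op 3: b = malloc(8) -> b = 0; heap: [0-7 ALLOC][8-35 FREE]
Op 4: free(b) -> (freed b); heap: [0-35 FREE]
malloc(11): first-fit scan over [0-35 FREE] -> 0

Answer: 0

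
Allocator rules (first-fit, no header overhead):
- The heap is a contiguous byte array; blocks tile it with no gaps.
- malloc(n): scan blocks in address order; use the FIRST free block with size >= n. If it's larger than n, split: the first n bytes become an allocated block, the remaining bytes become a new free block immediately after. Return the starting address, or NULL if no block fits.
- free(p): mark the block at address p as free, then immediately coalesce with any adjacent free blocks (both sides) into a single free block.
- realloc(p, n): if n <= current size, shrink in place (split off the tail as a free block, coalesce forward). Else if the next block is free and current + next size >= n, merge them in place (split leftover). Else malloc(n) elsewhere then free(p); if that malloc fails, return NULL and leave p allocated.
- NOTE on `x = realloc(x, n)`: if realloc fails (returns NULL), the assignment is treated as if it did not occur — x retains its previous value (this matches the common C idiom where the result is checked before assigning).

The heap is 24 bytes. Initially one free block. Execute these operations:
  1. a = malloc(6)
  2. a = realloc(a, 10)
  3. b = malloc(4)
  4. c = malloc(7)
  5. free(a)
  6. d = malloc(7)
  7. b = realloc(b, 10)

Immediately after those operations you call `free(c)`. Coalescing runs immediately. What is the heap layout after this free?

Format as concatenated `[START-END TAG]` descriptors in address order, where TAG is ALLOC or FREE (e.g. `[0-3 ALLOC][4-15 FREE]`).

Op 1: a = malloc(6) -> a = 0; heap: [0-5 ALLOC][6-23 FREE]
Op 2: a = realloc(a, 10) -> a = 0; heap: [0-9 ALLOC][10-23 FREE]
Op 3: b = malloc(4) -> b = 10; heap: [0-9 ALLOC][10-13 ALLOC][14-23 FREE]
Op 4: c = malloc(7) -> c = 14; heap: [0-9 ALLOC][10-13 ALLOC][14-20 ALLOC][21-23 FREE]
Op 5: free(a) -> (freed a); heap: [0-9 FREE][10-13 ALLOC][14-20 ALLOC][21-23 FREE]
Op 6: d = malloc(7) -> d = 0; heap: [0-6 ALLOC][7-9 FREE][10-13 ALLOC][14-20 ALLOC][21-23 FREE]
Op 7: b = realloc(b, 10) -> NULL (b unchanged); heap: [0-6 ALLOC][7-9 FREE][10-13 ALLOC][14-20 ALLOC][21-23 FREE]
free(c): c = 14 -> block [14-20 ALLOC]; mark free, coalesce with adjacent free neighbors -> [0-6 ALLOC][7-9 FREE][10-13 ALLOC][14-23 FREE]

Answer: [0-6 ALLOC][7-9 FREE][10-13 ALLOC][14-23 FREE]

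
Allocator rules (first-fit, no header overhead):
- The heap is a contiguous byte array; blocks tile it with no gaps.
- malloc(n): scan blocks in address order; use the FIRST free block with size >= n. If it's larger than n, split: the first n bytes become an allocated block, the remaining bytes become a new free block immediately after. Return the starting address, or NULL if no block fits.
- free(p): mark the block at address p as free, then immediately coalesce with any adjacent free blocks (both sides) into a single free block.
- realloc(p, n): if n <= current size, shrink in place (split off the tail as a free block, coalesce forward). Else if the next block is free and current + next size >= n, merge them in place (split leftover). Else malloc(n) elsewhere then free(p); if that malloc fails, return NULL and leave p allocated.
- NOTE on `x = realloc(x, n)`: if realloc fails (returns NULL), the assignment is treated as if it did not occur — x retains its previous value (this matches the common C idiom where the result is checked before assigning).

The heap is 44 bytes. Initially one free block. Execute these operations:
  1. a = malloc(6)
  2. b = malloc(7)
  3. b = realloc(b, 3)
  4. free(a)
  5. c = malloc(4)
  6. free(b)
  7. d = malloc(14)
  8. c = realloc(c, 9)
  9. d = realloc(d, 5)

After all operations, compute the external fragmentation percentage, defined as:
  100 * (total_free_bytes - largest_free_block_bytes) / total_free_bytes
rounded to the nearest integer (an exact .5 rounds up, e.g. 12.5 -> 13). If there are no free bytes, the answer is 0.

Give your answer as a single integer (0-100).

Answer: 43

Derivation:
Op 1: a = malloc(6) -> a = 0; heap: [0-5 ALLOC][6-43 FREE]
Op 2: b = malloc(7) -> b = 6; heap: [0-5 ALLOC][6-12 ALLOC][13-43 FREE]
Op 3: b = realloc(b, 3) -> b = 6; heap: [0-5 ALLOC][6-8 ALLOC][9-43 FREE]
Op 4: free(a) -> (freed a); heap: [0-5 FREE][6-8 ALLOC][9-43 FREE]
Op 5: c = malloc(4) -> c = 0; heap: [0-3 ALLOC][4-5 FREE][6-8 ALLOC][9-43 FREE]
Op 6: free(b) -> (freed b); heap: [0-3 ALLOC][4-43 FREE]
Op 7: d = malloc(14) -> d = 4; heap: [0-3 ALLOC][4-17 ALLOC][18-43 FREE]
Op 8: c = realloc(c, 9) -> c = 18; heap: [0-3 FREE][4-17 ALLOC][18-26 ALLOC][27-43 FREE]
Op 9: d = realloc(d, 5) -> d = 4; heap: [0-3 FREE][4-8 ALLOC][9-17 FREE][18-26 ALLOC][27-43 FREE]
Free blocks: [4 9 17] total_free=30 largest=17 -> 100*(30-17)/30 = 1300/30 ≈ 43.333 -> rounds to 43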